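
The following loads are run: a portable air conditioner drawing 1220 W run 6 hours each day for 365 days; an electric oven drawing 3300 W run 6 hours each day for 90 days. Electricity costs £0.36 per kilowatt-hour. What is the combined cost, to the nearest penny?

£1603.37

portable air conditioner: Runtime = 6 h/day × 365 days = 2190 h
portable air conditioner: 1.22 kW × 2190 h = 2671.8 kWh
electric oven: Runtime = 6 h/day × 90 days = 540 h
electric oven: 3.3 kW × 540 h = 1782 kWh
Total energy = 4453.8 kWh
Cost = 4453.8 × £0.36 = £1603.37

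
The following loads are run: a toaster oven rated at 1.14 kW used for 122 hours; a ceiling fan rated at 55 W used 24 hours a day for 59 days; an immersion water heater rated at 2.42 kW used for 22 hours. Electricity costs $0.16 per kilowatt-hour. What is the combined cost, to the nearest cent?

toaster oven: 1.14 kW × 122 h = 139.08 kWh
ceiling fan: Runtime = 24 h × 59 = 1416 h
ceiling fan: 0.055 kW × 1416 h = 77.88 kWh
immersion water heater: 2.42 kW × 22 h = 53.24 kWh
Total energy = 270.2 kWh
Cost = 270.2 × $0.16 = $43.23

$43.23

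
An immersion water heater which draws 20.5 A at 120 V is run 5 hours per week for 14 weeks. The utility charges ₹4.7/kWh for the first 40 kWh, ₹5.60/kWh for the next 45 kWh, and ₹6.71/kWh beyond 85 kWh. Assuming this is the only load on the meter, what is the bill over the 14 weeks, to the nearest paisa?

₹1025.11

Power = 20.5 A × 120 V = 2460 W = 2.46 kW
Runtime = 5 h/week × 14 weeks = 70 h
Energy = 2.46 kW × 70 h = 172.2 kWh
Tier 1 (0–40 kWh): 40 × ₹4.7 = ₹188
Tier 2 (40–85 kWh): 45 × ₹5.60 = ₹252
Above 85 kWh: 87.2 × ₹6.71 = ₹585.112
Bill = ₹1025.11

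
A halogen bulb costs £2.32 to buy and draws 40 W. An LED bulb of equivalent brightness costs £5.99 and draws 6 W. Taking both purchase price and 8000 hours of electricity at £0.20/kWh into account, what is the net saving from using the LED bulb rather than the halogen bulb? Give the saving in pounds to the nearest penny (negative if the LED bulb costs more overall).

halogen bulb: £2.32 + (40/1000) kW × 8000 h × £0.20 = £2.32 + £64 = £66.32
LED bulb: £5.99 + (6/1000) kW × 8000 h × £0.20 = £5.99 + £9.6 = £15.59
Saving = £66.32 − £15.59 = £50.73

£50.73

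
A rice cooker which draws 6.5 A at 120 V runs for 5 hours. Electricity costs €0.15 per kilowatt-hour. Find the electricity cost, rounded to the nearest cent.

Power = 6.5 A × 120 V = 780 W = 0.78 kW
Energy = 0.78 kW × 5 h = 3.9 kWh
Cost = 3.9 kWh × €0.15/kWh = €0.59

€0.59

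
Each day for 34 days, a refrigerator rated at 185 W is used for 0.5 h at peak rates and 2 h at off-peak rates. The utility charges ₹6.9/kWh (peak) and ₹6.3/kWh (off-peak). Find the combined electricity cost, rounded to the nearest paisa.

Peak energy = 0.185 kW × 0.5 h × 34 = 3.145 kWh
Off-peak energy = 0.185 kW × 2 h × 34 = 12.58 kWh
Cost = 3.145 × ₹6.9 + 12.58 × ₹6.3 = ₹21.7005 + ₹79.254 = ₹100.95

₹100.95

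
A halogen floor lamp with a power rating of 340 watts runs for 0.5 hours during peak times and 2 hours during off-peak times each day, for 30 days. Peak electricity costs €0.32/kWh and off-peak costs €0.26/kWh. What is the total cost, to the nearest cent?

Peak energy = 0.34 kW × 0.5 h × 30 = 5.1 kWh
Off-peak energy = 0.34 kW × 2 h × 30 = 20.4 kWh
Cost = 5.1 × €0.32 + 20.4 × €0.26 = €1.632 + €5.304 = €6.94

€6.94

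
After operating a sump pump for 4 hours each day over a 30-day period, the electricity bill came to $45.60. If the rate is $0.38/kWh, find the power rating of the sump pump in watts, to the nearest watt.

1000 W

Energy = $45.60 ÷ $0.38/kWh = 120 kWh
Runtime = 4 h/day × 30 days = 120 h
Power = 120 kWh ÷ 120 h = 1 kW = 1000 W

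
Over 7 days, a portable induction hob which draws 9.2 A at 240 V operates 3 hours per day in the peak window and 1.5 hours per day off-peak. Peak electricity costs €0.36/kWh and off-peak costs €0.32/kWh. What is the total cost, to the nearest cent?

€24.11

Power = 9.2 A × 240 V = 2208 W = 2.208 kW
Peak energy = 2.208 kW × 3 h × 7 = 46.368 kWh
Off-peak energy = 2.208 kW × 1.5 h × 7 = 23.184 kWh
Cost = 46.368 × €0.36 + 23.184 × €0.32 = €16.69248 + €7.41888 = €24.11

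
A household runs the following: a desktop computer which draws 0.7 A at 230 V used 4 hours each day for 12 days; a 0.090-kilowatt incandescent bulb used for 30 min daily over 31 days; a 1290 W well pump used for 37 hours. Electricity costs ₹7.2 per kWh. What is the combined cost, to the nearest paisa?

₹409.34

desktop computer: Power = 0.7 A × 230 V = 161 W = 0.161 kW
desktop computer: Runtime = 4 h/day × 12 days = 48 h
desktop computer: 0.161 kW × 48 h = 7.728 kWh
incandescent bulb: Runtime = 30 min × 31 = 930 min = 15.5 h
incandescent bulb: 0.09 kW × 15.5 h = 1.395 kWh
well pump: 1.29 kW × 37 h = 47.73 kWh
Total energy = 56.853 kWh
Cost = 56.853 × ₹7.2 = ₹409.34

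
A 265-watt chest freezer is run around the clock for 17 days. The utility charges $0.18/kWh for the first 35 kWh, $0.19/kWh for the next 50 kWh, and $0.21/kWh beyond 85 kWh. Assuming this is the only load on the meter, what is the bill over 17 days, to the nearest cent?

$20.66

Runtime = 24 h × 17 = 408 h
Energy = 0.265 kW × 408 h = 108.12 kWh
Tier 1 (0–35 kWh): 35 × $0.18 = $6.3
Tier 2 (35–85 kWh): 50 × $0.19 = $9.5
Above 85 kWh: 23.12 × $0.21 = $4.8552
Bill = $20.66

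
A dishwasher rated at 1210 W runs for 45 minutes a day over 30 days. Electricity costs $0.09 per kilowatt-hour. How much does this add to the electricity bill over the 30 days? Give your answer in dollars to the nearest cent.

$2.45

Runtime = 45 min × 30 = 1350 min = 22.5 h
Energy = 1.21 kW × 22.5 h = 27.225 kWh
Cost = 27.225 kWh × $0.09/kWh = $2.45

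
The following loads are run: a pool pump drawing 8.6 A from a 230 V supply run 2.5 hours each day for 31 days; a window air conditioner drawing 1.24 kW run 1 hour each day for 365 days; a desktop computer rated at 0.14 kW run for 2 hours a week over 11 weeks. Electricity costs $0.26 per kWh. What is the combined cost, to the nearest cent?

$158.33

pool pump: Power = 8.6 A × 230 V = 1978 W = 1.978 kW
pool pump: Runtime = 2.5 h/day × 31 days = 77.5 h
pool pump: 1.978 kW × 77.5 h = 153.295 kWh
window air conditioner: Runtime = 1 h/day × 365 days = 365 h
window air conditioner: 1.24 kW × 365 h = 452.6 kWh
desktop computer: Runtime = 2 h/week × 11 weeks = 22 h
desktop computer: 0.14 kW × 22 h = 3.08 kWh
Total energy = 608.975 kWh
Cost = 608.975 × $0.26 = $158.33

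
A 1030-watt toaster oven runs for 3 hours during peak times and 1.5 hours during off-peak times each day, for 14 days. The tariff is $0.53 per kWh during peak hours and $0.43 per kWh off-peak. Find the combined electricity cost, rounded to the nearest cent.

$32.23

Peak energy = 1.03 kW × 3 h × 14 = 43.26 kWh
Off-peak energy = 1.03 kW × 1.5 h × 14 = 21.63 kWh
Cost = 43.26 × $0.53 + 21.63 × $0.43 = $22.9278 + $9.3009 = $32.23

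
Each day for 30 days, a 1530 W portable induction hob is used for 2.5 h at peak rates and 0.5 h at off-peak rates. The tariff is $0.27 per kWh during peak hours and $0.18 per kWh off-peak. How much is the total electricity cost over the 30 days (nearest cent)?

$35.11

Peak energy = 1.53 kW × 2.5 h × 30 = 114.75 kWh
Off-peak energy = 1.53 kW × 0.5 h × 30 = 22.95 kWh
Cost = 114.75 × $0.27 + 22.95 × $0.18 = $30.9825 + $4.131 = $35.11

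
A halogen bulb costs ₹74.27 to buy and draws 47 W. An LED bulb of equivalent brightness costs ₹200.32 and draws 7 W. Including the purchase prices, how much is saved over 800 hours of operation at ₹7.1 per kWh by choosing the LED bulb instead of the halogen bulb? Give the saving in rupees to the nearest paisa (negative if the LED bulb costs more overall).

₹101.15

halogen bulb: ₹74.27 + (47/1000) kW × 800 h × ₹7.1 = ₹74.27 + ₹266.96 = ₹341.23
LED bulb: ₹200.32 + (7/1000) kW × 800 h × ₹7.1 = ₹200.32 + ₹39.76 = ₹240.08
Saving = ₹341.23 − ₹240.08 = ₹101.15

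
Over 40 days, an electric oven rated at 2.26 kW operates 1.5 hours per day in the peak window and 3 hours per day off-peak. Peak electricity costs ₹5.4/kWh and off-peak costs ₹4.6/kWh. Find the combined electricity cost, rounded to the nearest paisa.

₹1979.76

Peak energy = 2.26 kW × 1.5 h × 40 = 135.6 kWh
Off-peak energy = 2.26 kW × 3 h × 40 = 271.2 kWh
Cost = 135.6 × ₹5.4 + 271.2 × ₹4.6 = ₹732.24 + ₹1247.52 = ₹1979.76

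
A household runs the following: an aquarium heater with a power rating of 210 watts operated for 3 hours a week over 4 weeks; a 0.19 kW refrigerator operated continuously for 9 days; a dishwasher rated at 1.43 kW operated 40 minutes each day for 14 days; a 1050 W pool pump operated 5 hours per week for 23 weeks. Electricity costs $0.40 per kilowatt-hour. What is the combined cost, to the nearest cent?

$71.06

aquarium heater: Runtime = 3 h/week × 4 weeks = 12 h
aquarium heater: 0.21 kW × 12 h = 2.52 kWh
refrigerator: Runtime = 24 h × 9 = 216 h
refrigerator: 0.19 kW × 216 h = 41.04 kWh
dishwasher: Runtime = 40 min × 14 = 560 min = 9.333333… h
dishwasher: 1.43 kW × 9.333333… h = 13.346666… kWh
pool pump: Runtime = 5 h/week × 23 weeks = 115 h
pool pump: 1.05 kW × 115 h = 120.75 kWh
Total energy = 177.656666… kWh
Cost = 177.656666… × $0.40 = $71.06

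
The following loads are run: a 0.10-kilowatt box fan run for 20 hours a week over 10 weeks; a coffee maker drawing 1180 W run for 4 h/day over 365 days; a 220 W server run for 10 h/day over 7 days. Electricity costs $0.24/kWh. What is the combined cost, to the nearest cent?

$421.97

box fan: Runtime = 20 h/week × 10 weeks = 200 h
box fan: 0.1 kW × 200 h = 20 kWh
coffee maker: Runtime = 4 h/day × 365 days = 1460 h
coffee maker: 1.18 kW × 1460 h = 1722.8 kWh
server: Runtime = 10 h/day × 7 days = 70 h
server: 0.22 kW × 70 h = 15.4 kWh
Total energy = 1758.2 kWh
Cost = 1758.2 × $0.24 = $421.97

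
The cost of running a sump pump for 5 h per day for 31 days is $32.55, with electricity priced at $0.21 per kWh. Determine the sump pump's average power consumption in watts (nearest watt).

Energy = $32.55 ÷ $0.21/kWh = 155 kWh
Runtime = 5 h/day × 31 days = 155 h
Power = 155 kWh ÷ 155 h = 1 kW = 1000 W

1000 W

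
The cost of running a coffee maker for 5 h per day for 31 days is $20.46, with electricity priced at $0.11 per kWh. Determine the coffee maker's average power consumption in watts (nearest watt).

Energy = $20.46 ÷ $0.11/kWh = 186 kWh
Runtime = 5 h/day × 31 days = 155 h
Power = 186 kWh ÷ 155 h = 1.2 kW = 1200 W

1200 W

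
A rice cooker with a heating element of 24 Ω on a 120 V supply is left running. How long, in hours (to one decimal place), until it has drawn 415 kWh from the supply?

691.7 h

Power = V²/R = 120²/24 = 600 W = 0.6 kW
Hours = 415 kWh ÷ 0.6 kW = 691.7 h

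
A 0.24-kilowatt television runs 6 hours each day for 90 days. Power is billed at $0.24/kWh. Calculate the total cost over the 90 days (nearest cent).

Runtime = 6 h/day × 90 days = 540 h
Energy = 0.24 kW × 540 h = 129.6 kWh
Cost = 129.6 kWh × $0.24/kWh = $31.10

$31.10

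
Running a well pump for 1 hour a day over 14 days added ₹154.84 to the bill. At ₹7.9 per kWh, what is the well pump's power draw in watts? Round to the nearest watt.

Energy = ₹154.84 ÷ ₹7.9/kWh = 19.6 kWh
Runtime = 1 h/day × 14 days = 14 h
Power = 19.6 kWh ÷ 14 h = 1.4 kW = 1400 W

1400 W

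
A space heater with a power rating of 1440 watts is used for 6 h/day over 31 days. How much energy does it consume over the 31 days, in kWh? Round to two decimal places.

Runtime = 6 h/day × 31 days = 186 h
Energy = 1.44 kW × 186 h = 267.84 kWh

267.84 kWh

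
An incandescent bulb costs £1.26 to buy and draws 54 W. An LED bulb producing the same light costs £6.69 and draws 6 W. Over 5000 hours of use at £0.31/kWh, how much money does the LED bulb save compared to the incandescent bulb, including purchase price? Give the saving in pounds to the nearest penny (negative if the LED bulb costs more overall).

£68.97

incandescent bulb: £1.26 + (54/1000) kW × 5000 h × £0.31 = £1.26 + £83.7 = £84.96
LED bulb: £6.69 + (6/1000) kW × 5000 h × £0.31 = £6.69 + £9.3 = £15.99
Saving = £84.96 − £15.99 = £68.97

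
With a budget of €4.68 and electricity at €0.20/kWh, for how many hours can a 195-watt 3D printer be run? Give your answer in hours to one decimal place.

Energy available = €4.68 ÷ €0.20/kWh = 23.4 kWh
Hours = 23.4 kWh ÷ 0.195 kW = 120.0 h

120.0 h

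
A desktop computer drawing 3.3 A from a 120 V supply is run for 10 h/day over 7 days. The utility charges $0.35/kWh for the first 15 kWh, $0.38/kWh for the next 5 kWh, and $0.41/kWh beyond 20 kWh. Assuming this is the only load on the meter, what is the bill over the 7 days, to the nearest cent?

$10.32

Power = 3.3 A × 120 V = 396 W = 0.396 kW
Runtime = 10 h/day × 7 days = 70 h
Energy = 0.396 kW × 70 h = 27.72 kWh
Tier 1 (0–15 kWh): 15 × $0.35 = $5.25
Tier 2 (15–20 kWh): 5 × $0.38 = $1.9
Above 20 kWh: 7.72 × $0.41 = $3.1652
Bill = $10.32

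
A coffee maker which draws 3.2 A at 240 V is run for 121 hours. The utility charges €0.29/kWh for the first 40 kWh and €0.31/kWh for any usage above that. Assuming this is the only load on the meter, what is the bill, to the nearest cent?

€28.01

Power = 3.2 A × 240 V = 768 W = 0.768 kW
Energy = 0.768 kW × 121 h = 92.928 kWh
Tier 1 (0–40 kWh): 40 × €0.29 = €11.6
Above 40 kWh: 52.928 × €0.31 = €16.40768
Bill = €28.01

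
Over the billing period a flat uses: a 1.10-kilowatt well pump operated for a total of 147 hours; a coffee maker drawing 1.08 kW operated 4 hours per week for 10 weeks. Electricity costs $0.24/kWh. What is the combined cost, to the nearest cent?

well pump: 1.1 kW × 147 h = 161.7 kWh
coffee maker: Runtime = 4 h/week × 10 weeks = 40 h
coffee maker: 1.08 kW × 40 h = 43.2 kWh
Total energy = 204.9 kWh
Cost = 204.9 × $0.24 = $49.18

$49.18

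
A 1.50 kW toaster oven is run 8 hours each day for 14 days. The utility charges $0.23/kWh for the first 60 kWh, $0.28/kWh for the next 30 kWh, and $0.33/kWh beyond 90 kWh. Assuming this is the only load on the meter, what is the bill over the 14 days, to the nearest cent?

Runtime = 8 h/day × 14 days = 112 h
Energy = 1.5 kW × 112 h = 168 kWh
Tier 1 (0–60 kWh): 60 × $0.23 = $13.8
Tier 2 (60–90 kWh): 30 × $0.28 = $8.4
Above 90 kWh: 78 × $0.33 = $25.74
Bill = $47.94

$47.94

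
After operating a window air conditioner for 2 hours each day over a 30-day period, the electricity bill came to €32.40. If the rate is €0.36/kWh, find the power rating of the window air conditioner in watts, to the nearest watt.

1500 W

Energy = €32.40 ÷ €0.36/kWh = 90 kWh
Runtime = 2 h/day × 30 days = 60 h
Power = 90 kWh ÷ 60 h = 1.5 kW = 1500 W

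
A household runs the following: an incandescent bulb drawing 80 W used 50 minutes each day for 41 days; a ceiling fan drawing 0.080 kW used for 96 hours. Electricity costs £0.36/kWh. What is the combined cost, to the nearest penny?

incandescent bulb: Runtime = 50 min × 41 = 2050 min = 34.166666… h
incandescent bulb: 0.08 kW × 34.166666… h = 2.733333… kWh
ceiling fan: 0.08 kW × 96 h = 7.68 kWh
Total energy = 10.413333… kWh
Cost = 10.413333… × £0.36 = £3.75

£3.75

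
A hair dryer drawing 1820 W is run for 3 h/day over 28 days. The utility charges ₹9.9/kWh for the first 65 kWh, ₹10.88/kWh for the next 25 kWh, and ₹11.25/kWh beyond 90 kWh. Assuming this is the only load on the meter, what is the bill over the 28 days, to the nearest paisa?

₹1622.90

Runtime = 3 h/day × 28 days = 84 h
Energy = 1.82 kW × 84 h = 152.88 kWh
Tier 1 (0–65 kWh): 65 × ₹9.9 = ₹643.5
Tier 2 (65–90 kWh): 25 × ₹10.88 = ₹272
Above 90 kWh: 62.88 × ₹11.25 = ₹707.4
Bill = ₹1622.90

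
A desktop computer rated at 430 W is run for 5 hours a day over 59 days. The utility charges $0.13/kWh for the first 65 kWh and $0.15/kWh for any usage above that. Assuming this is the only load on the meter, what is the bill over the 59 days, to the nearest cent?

$17.73

Runtime = 5 h/day × 59 days = 295 h
Energy = 0.43 kW × 295 h = 126.85 kWh
Tier 1 (0–65 kWh): 65 × $0.13 = $8.45
Above 65 kWh: 61.85 × $0.15 = $9.2775
Bill = $17.73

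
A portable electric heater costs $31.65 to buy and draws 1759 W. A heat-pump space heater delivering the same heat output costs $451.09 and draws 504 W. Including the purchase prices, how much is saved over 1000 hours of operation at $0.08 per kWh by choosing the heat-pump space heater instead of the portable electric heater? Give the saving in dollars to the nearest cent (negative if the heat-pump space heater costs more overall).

portable electric heater: $31.65 + (1759/1000) kW × 1000 h × $0.08 = $31.65 + $140.72 = $172.37
heat-pump space heater: $451.09 + (504/1000) kW × 1000 h × $0.08 = $451.09 + $40.32 = $491.41
Saving = $172.37 − $491.41 = −$319.04

-$319.04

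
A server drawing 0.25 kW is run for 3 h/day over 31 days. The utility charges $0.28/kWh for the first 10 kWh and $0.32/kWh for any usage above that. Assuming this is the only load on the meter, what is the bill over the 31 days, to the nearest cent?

$7.04

Runtime = 3 h/day × 31 days = 93 h
Energy = 0.25 kW × 93 h = 23.25 kWh
Tier 1 (0–10 kWh): 10 × $0.28 = $2.8
Above 10 kWh: 13.25 × $0.32 = $4.24
Bill = $7.04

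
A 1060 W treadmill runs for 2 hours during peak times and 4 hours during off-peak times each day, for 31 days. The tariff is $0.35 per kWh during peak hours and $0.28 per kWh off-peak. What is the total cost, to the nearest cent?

Peak energy = 1.06 kW × 2 h × 31 = 65.72 kWh
Off-peak energy = 1.06 kW × 4 h × 31 = 131.44 kWh
Cost = 65.72 × $0.35 + 131.44 × $0.28 = $23.002 + $36.8032 = $59.81

$59.81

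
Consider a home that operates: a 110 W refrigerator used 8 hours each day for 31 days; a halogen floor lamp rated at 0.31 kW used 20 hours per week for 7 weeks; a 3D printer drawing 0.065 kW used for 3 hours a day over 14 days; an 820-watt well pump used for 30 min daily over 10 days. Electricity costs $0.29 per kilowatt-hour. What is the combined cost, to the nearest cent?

$22.48

refrigerator: Runtime = 8 h/day × 31 days = 248 h
refrigerator: 0.11 kW × 248 h = 27.28 kWh
halogen floor lamp: Runtime = 20 h/week × 7 weeks = 140 h
halogen floor lamp: 0.31 kW × 140 h = 43.4 kWh
3D printer: Runtime = 3 h/day × 14 days = 42 h
3D printer: 0.065 kW × 42 h = 2.73 kWh
well pump: Runtime = 30 min × 10 = 300 min = 5 h
well pump: 0.82 kW × 5 h = 4.1 kWh
Total energy = 77.51 kWh
Cost = 77.51 × $0.29 = $22.48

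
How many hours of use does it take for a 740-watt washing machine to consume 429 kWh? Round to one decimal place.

579.7 h

Hours = 429 kWh ÷ 0.74 kW = 579.7 h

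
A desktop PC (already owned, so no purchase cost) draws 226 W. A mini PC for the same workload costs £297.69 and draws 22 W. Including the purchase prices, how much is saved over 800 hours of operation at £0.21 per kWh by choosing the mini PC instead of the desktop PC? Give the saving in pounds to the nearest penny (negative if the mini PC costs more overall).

-£263.42

desktop PC: £0.00 + (226/1000) kW × 800 h × £0.21 = £0.00 + £37.968 = £37.968
mini PC: £297.69 + (22/1000) kW × 800 h × £0.21 = £297.69 + £3.696 = £301.386
Saving = £37.968 − £301.386 = −£263.418 → -£263.42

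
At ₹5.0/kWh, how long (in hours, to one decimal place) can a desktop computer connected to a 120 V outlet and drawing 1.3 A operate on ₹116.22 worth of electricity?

149.0 h

Power = 1.3 A × 120 V = 156 W = 0.156 kW
Energy available = ₹116.22 ÷ ₹5.0/kWh = 23.244 kWh
Hours = 23.244 kWh ÷ 0.156 kW = 149.0 h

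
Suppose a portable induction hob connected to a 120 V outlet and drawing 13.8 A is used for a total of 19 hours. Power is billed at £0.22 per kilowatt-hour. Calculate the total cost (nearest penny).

Power = 13.8 A × 120 V = 1656 W = 1.656 kW
Energy = 1.656 kW × 19 h = 31.464 kWh
Cost = 31.464 kWh × £0.22/kWh = £6.92

£6.92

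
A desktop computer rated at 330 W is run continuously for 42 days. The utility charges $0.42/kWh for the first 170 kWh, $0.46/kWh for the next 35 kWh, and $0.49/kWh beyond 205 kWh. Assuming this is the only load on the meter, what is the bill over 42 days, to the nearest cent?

Runtime = 24 h × 42 = 1008 h
Energy = 0.33 kW × 1008 h = 332.64 kWh
Tier 1 (0–170 kWh): 170 × $0.42 = $71.4
Tier 2 (170–205 kWh): 35 × $0.46 = $16.1
Above 205 kWh: 127.64 × $0.49 = $62.5436
Bill = $150.04

$150.04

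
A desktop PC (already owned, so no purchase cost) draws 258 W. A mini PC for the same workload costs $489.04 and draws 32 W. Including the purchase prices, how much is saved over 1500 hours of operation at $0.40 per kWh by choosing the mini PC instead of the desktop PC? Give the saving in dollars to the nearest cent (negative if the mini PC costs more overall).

desktop PC: $0.00 + (258/1000) kW × 1500 h × $0.40 = $0.00 + $154.8 = $154.8
mini PC: $489.04 + (32/1000) kW × 1500 h × $0.40 = $489.04 + $19.2 = $508.24
Saving = $154.8 − $508.24 = −$353.44

-$353.44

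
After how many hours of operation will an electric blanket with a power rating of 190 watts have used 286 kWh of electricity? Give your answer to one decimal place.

Hours = 286 kWh ÷ 0.19 kW = 1505.3 h

1505.3 h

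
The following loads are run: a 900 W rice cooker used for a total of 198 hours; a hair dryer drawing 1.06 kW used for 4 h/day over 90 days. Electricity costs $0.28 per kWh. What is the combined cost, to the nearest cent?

$156.74

rice cooker: 0.9 kW × 198 h = 178.2 kWh
hair dryer: Runtime = 4 h/day × 90 days = 360 h
hair dryer: 1.06 kW × 360 h = 381.6 kWh
Total energy = 559.8 kWh
Cost = 559.8 × $0.28 = $156.74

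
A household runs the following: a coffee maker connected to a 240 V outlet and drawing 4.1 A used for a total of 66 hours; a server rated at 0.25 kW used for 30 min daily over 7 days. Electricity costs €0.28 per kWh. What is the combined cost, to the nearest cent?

€18.43

coffee maker: Power = 4.1 A × 240 V = 984 W = 0.984 kW
coffee maker: 0.984 kW × 66 h = 64.944 kWh
server: Runtime = 30 min × 7 = 210 min = 3.5 h
server: 0.25 kW × 3.5 h = 0.875 kWh
Total energy = 65.819 kWh
Cost = 65.819 × €0.28 = €18.43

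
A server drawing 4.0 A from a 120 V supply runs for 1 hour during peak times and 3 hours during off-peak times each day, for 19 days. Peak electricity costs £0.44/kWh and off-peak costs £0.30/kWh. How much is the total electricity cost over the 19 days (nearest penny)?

£12.22

Power = 4.0 A × 120 V = 480 W = 0.48 kW
Peak energy = 0.48 kW × 1 h × 19 = 9.12 kWh
Off-peak energy = 0.48 kW × 3 h × 19 = 27.36 kWh
Cost = 9.12 × £0.44 + 27.36 × £0.30 = £4.0128 + £8.208 = £12.22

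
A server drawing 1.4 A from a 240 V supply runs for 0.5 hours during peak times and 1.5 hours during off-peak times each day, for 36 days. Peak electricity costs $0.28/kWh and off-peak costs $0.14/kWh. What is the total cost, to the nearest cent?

$4.23

Power = 1.4 A × 240 V = 336 W = 0.336 kW
Peak energy = 0.336 kW × 0.5 h × 36 = 6.048 kWh
Off-peak energy = 0.336 kW × 1.5 h × 36 = 18.144 kWh
Cost = 6.048 × $0.28 + 18.144 × $0.14 = $1.69344 + $2.54016 = $4.23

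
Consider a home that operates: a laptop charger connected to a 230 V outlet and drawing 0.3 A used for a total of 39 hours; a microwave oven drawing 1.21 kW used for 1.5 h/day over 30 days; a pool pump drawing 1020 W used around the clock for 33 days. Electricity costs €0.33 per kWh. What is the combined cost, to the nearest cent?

€285.44

laptop charger: Power = 0.3 A × 230 V = 69 W = 0.069 kW
laptop charger: 0.069 kW × 39 h = 2.691 kWh
microwave oven: Runtime = 1.5 h/day × 30 days = 45 h
microwave oven: 1.21 kW × 45 h = 54.45 kWh
pool pump: Runtime = 24 h × 33 = 792 h
pool pump: 1.02 kW × 792 h = 807.84 kWh
Total energy = 864.981 kWh
Cost = 864.981 × €0.33 = €285.44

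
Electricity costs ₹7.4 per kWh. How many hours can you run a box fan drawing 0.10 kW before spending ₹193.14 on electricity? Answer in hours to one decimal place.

261.0 h

Energy available = ₹193.14 ÷ ₹7.4/kWh = 26.1 kWh
Hours = 26.1 kWh ÷ 0.1 kW = 261.0 h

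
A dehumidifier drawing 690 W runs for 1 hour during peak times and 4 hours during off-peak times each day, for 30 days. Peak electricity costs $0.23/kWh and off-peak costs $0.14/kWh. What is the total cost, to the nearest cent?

$16.35

Peak energy = 0.69 kW × 1 h × 30 = 20.7 kWh
Off-peak energy = 0.69 kW × 4 h × 30 = 82.8 kWh
Cost = 20.7 × $0.23 + 82.8 × $0.14 = $4.761 + $11.592 = $16.35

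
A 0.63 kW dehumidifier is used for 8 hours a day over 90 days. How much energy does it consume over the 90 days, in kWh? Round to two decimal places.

Runtime = 8 h/day × 90 days = 720 h
Energy = 0.63 kW × 720 h = 453.6 kWh

453.60 kWh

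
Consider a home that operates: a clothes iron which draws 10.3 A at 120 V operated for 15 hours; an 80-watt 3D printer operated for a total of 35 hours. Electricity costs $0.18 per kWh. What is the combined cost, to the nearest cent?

$3.84

clothes iron: Power = 10.3 A × 120 V = 1236 W = 1.236 kW
clothes iron: 1.236 kW × 15 h = 18.54 kWh
3D printer: 0.08 kW × 35 h = 2.8 kWh
Total energy = 21.34 kWh
Cost = 21.34 × $0.18 = $3.84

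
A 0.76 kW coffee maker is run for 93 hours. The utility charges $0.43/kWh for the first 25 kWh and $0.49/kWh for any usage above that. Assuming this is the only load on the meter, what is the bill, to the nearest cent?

$33.13

Energy = 0.76 kW × 93 h = 70.68 kWh
Tier 1 (0–25 kWh): 25 × $0.43 = $10.75
Above 25 kWh: 45.68 × $0.49 = $22.3832
Bill = $33.13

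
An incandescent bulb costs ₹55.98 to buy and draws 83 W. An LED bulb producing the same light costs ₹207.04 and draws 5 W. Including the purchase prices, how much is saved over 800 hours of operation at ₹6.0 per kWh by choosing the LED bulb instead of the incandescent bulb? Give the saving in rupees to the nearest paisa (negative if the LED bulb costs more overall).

₹223.34

incandescent bulb: ₹55.98 + (83/1000) kW × 800 h × ₹6.0 = ₹55.98 + ₹398.4 = ₹454.38
LED bulb: ₹207.04 + (5/1000) kW × 800 h × ₹6.0 = ₹207.04 + ₹24 = ₹231.04
Saving = ₹454.38 − ₹231.04 = ₹223.34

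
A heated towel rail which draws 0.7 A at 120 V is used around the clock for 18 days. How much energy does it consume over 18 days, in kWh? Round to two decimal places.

36.29 kWh

Power = 0.7 A × 120 V = 84 W = 0.084 kW
Runtime = 24 h × 18 = 432 h
Energy = 0.084 kW × 432 h = 36.288 kWh ≈ 36.29 kWh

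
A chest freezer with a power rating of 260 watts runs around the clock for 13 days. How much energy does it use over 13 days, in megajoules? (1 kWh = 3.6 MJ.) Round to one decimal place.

Runtime = 24 h × 13 = 312 h
Energy = 0.26 kW × 312 h = 81.12 kWh
= 81.12 × 3.6 MJ = 292.0 MJ

292.0 MJ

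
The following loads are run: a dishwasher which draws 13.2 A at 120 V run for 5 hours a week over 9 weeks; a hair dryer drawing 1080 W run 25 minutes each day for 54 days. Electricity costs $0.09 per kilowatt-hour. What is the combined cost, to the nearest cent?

$8.60

dishwasher: Power = 13.2 A × 120 V = 1584 W = 1.584 kW
dishwasher: Runtime = 5 h/week × 9 weeks = 45 h
dishwasher: 1.584 kW × 45 h = 71.28 kWh
hair dryer: Runtime = 25 min × 54 = 1350 min = 22.5 h
hair dryer: 1.08 kW × 22.5 h = 24.3 kWh
Total energy = 95.58 kWh
Cost = 95.58 × $0.09 = $8.60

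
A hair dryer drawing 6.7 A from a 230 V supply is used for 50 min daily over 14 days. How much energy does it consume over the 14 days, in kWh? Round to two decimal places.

Power = 6.7 A × 230 V = 1541 W = 1.541 kW
Runtime = 50 min × 14 = 700 min = 11.666666… h
Energy = 1.541 kW × 11.666666… h = 17.978333… kWh ≈ 17.98 kWh

17.98 kWh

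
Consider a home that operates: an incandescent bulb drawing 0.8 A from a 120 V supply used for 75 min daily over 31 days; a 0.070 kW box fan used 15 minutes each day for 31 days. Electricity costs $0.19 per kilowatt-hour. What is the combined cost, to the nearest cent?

incandescent bulb: Power = 0.8 A × 120 V = 96 W = 0.096 kW
incandescent bulb: Runtime = 75 min × 31 = 2325 min = 38.75 h
incandescent bulb: 0.096 kW × 38.75 h = 3.72 kWh
box fan: Runtime = 15 min × 31 = 465 min = 7.75 h
box fan: 0.07 kW × 7.75 h = 0.5425 kWh
Total energy = 4.2625 kWh
Cost = 4.2625 × $0.19 = $0.81

$0.81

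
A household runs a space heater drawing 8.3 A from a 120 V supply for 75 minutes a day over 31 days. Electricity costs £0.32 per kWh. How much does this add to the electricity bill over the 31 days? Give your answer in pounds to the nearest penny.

£12.35

Power = 8.3 A × 120 V = 996 W = 0.996 kW
Runtime = 75 min × 31 = 2325 min = 38.75 h
Energy = 0.996 kW × 38.75 h = 38.595 kWh
Cost = 38.595 kWh × £0.32/kWh = £12.35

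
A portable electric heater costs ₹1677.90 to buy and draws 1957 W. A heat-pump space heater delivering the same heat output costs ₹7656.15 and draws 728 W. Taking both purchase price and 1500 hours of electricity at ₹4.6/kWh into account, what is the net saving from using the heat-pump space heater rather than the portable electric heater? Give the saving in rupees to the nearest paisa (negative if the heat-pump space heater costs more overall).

portable electric heater: ₹1677.90 + (1957/1000) kW × 1500 h × ₹4.6 = ₹1677.90 + ₹13503.3 = ₹15181.2
heat-pump space heater: ₹7656.15 + (728/1000) kW × 1500 h × ₹4.6 = ₹7656.15 + ₹5023.2 = ₹12679.35
Saving = ₹15181.2 − ₹12679.35 = ₹2501.85

₹2501.85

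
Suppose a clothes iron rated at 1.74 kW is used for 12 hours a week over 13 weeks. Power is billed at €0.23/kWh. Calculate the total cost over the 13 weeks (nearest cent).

Runtime = 12 h/week × 13 weeks = 156 h
Energy = 1.74 kW × 156 h = 271.44 kWh
Cost = 271.44 kWh × €0.23/kWh = €62.43

€62.43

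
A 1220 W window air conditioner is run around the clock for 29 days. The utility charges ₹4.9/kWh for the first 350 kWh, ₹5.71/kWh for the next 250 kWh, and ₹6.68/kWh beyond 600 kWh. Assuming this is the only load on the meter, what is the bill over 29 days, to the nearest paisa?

₹4806.62

Runtime = 24 h × 29 = 696 h
Energy = 1.22 kW × 696 h = 849.12 kWh
Tier 1 (0–350 kWh): 350 × ₹4.9 = ₹1715
Tier 2 (350–600 kWh): 250 × ₹5.71 = ₹1427.5
Above 600 kWh: 249.12 × ₹6.68 = ₹1664.1216
Bill = ₹4806.62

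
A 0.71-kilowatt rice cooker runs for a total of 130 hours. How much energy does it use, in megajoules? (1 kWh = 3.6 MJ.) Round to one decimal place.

332.3 MJ

Energy = 0.71 kW × 130 h = 92.3 kWh
= 92.3 × 3.6 MJ = 332.3 MJ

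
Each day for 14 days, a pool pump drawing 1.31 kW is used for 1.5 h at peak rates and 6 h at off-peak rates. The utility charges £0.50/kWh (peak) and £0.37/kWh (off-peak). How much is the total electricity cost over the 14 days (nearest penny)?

Peak energy = 1.31 kW × 1.5 h × 14 = 27.51 kWh
Off-peak energy = 1.31 kW × 6 h × 14 = 110.04 kWh
Cost = 27.51 × £0.50 + 110.04 × £0.37 = £13.755 + £40.7148 = £54.47

£54.47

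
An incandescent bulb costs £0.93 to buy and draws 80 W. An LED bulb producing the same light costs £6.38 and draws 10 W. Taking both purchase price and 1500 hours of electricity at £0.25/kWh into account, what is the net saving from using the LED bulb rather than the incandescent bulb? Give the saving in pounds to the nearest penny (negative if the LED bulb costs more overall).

£20.80

incandescent bulb: £0.93 + (80/1000) kW × 1500 h × £0.25 = £0.93 + £30 = £30.93
LED bulb: £6.38 + (10/1000) kW × 1500 h × £0.25 = £6.38 + £3.75 = £10.13
Saving = £30.93 − £10.13 = £20.8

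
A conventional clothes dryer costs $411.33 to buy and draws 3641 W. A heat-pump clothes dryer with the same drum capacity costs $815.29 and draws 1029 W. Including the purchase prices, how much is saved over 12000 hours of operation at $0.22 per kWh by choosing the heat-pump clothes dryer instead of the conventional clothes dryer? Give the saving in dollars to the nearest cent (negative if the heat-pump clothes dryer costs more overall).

conventional clothes dryer: $411.33 + (3641/1000) kW × 12000 h × $0.22 = $411.33 + $9612.24 = $10023.57
heat-pump clothes dryer: $815.29 + (1029/1000) kW × 12000 h × $0.22 = $815.29 + $2716.56 = $3531.85
Saving = $10023.57 − $3531.85 = $6491.72

$6491.72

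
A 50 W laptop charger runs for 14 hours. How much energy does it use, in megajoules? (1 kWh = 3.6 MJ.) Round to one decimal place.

2.5 MJ

Energy = 0.05 kW × 14 h = 0.7 kWh
= 0.7 × 3.6 MJ = 2.5 MJ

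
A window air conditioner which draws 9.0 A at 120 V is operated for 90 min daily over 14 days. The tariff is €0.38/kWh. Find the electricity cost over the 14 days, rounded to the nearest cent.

Power = 9.0 A × 120 V = 1080 W = 1.08 kW
Runtime = 90 min × 14 = 1260 min = 21 h
Energy = 1.08 kW × 21 h = 22.68 kWh
Cost = 22.68 kWh × €0.38/kWh = €8.62

€8.62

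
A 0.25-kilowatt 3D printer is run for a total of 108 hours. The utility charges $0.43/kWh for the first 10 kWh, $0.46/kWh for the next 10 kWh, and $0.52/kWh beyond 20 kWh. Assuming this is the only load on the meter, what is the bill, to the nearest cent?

$12.54

Energy = 0.25 kW × 108 h = 27 kWh
Tier 1 (0–10 kWh): 10 × $0.43 = $4.3
Tier 2 (10–20 kWh): 10 × $0.46 = $4.6
Above 20 kWh: 7 × $0.52 = $3.64
Bill = $12.54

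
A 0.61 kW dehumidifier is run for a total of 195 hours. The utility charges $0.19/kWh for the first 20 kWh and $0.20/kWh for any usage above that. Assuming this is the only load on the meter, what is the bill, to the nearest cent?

$23.59

Energy = 0.61 kW × 195 h = 118.95 kWh
Tier 1 (0–20 kWh): 20 × $0.19 = $3.8
Above 20 kWh: 98.95 × $0.20 = $19.79
Bill = $23.59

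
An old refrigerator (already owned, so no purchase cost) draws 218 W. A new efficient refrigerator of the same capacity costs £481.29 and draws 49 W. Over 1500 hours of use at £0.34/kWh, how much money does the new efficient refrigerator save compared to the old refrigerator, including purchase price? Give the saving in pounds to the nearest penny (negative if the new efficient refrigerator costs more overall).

old refrigerator: £0.00 + (218/1000) kW × 1500 h × £0.34 = £0.00 + £111.18 = £111.18
new efficient refrigerator: £481.29 + (49/1000) kW × 1500 h × £0.34 = £481.29 + £24.99 = £506.28
Saving = £111.18 − £506.28 = −£395.1

-£395.10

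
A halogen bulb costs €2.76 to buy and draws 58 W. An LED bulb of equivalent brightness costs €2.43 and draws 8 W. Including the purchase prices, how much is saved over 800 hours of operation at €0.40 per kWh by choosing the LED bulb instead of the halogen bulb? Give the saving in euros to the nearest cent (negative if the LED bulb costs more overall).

halogen bulb: €2.76 + (58/1000) kW × 800 h × €0.40 = €2.76 + €18.56 = €21.32
LED bulb: €2.43 + (8/1000) kW × 800 h × €0.40 = €2.43 + €2.56 = €4.99
Saving = €21.32 − €4.99 = €16.33

€16.33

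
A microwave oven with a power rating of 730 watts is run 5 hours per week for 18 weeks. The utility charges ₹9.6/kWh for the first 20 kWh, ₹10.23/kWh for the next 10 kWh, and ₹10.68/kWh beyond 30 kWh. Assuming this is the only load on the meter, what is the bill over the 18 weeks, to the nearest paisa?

₹675.58

Runtime = 5 h/week × 18 weeks = 90 h
Energy = 0.73 kW × 90 h = 65.7 kWh
Tier 1 (0–20 kWh): 20 × ₹9.6 = ₹192
Tier 2 (20–30 kWh): 10 × ₹10.23 = ₹102.3
Above 30 kWh: 35.7 × ₹10.68 = ₹381.276
Bill = ₹675.58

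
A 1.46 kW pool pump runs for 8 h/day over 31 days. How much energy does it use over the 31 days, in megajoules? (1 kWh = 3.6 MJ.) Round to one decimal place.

Runtime = 8 h/day × 31 days = 248 h
Energy = 1.46 kW × 248 h = 362.08 kWh
= 362.08 × 3.6 MJ = 1303.5 MJ

1303.5 MJ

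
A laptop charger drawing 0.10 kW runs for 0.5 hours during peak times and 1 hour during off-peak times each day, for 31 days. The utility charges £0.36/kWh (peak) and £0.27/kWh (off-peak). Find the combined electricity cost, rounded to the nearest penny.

Peak energy = 0.1 kW × 0.5 h × 31 = 1.55 kWh
Off-peak energy = 0.1 kW × 1 h × 31 = 3.1 kWh
Cost = 1.55 × £0.36 + 3.1 × £0.27 = £0.558 + £0.837 = £1.40

£1.40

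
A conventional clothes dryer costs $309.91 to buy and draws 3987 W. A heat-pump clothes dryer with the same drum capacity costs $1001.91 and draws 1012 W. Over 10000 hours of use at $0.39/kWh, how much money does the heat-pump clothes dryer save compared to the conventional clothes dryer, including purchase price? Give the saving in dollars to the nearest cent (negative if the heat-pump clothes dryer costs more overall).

$10910.50

conventional clothes dryer: $309.91 + (3987/1000) kW × 10000 h × $0.39 = $309.91 + $15549.3 = $15859.21
heat-pump clothes dryer: $1001.91 + (1012/1000) kW × 10000 h × $0.39 = $1001.91 + $3946.8 = $4948.71
Saving = $15859.21 − $4948.71 = $10910.5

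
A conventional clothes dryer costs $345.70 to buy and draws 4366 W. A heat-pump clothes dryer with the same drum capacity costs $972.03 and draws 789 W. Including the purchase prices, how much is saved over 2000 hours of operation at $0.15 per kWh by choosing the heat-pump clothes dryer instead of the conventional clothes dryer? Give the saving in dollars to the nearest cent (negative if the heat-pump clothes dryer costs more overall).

conventional clothes dryer: $345.70 + (4366/1000) kW × 2000 h × $0.15 = $345.70 + $1309.8 = $1655.5
heat-pump clothes dryer: $972.03 + (789/1000) kW × 2000 h × $0.15 = $972.03 + $236.7 = $1208.73
Saving = $1655.5 − $1208.73 = $446.77

$446.77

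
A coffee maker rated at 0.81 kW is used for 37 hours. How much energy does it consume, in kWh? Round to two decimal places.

Energy = 0.81 kW × 37 h = 29.97 kWh

29.97 kWh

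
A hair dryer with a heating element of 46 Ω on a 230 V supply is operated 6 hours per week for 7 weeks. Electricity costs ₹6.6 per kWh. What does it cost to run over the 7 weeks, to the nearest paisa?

₹318.78

Power = V²/R = 230²/46 = 1150 W = 1.15 kW
Runtime = 6 h/week × 7 weeks = 42 h
Energy = 1.15 kW × 42 h = 48.3 kWh
Cost = 48.3 kWh × ₹6.6/kWh = ₹318.78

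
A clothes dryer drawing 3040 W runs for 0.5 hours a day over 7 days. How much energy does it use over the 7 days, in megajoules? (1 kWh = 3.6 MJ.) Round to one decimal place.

Runtime = 0.5 h/day × 7 days = 3.5 h
Energy = 3.04 kW × 3.5 h = 10.64 kWh
= 10.64 × 3.6 MJ = 38.3 MJ

38.3 MJ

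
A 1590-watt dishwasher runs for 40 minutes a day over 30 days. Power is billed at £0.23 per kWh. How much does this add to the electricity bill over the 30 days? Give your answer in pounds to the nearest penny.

£7.31

Runtime = 40 min × 30 = 1200 min = 20 h
Energy = 1.59 kW × 20 h = 31.8 kWh
Cost = 31.8 kWh × £0.23/kWh = £7.31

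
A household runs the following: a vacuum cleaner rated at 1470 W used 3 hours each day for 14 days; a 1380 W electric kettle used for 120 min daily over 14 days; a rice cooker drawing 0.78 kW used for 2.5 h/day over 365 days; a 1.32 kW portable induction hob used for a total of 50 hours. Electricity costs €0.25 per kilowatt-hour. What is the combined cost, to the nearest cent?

€219.53

vacuum cleaner: Runtime = 3 h/day × 14 days = 42 h
vacuum cleaner: 1.47 kW × 42 h = 61.74 kWh
electric kettle: Runtime = 120 min × 14 = 1680 min = 28 h
electric kettle: 1.38 kW × 28 h = 38.64 kWh
rice cooker: Runtime = 2.5 h/day × 365 days = 912.5 h
rice cooker: 0.78 kW × 912.5 h = 711.75 kWh
portable induction hob: 1.32 kW × 50 h = 66 kWh
Total energy = 878.13 kWh
Cost = 878.13 × €0.25 = €219.53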